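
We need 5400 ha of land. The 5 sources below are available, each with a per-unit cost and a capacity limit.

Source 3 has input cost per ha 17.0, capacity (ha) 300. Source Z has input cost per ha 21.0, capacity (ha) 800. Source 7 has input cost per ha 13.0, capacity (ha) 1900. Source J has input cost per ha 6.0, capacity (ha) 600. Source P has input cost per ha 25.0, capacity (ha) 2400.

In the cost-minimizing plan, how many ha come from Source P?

1800

Cheapest first:
Source J at 6.0: take all 600 ha — 4800 still needed.
Take 1900 from Source 7 at 13.0 — need 2900 more.
Source 3 (17.0): use full 300 — 2600 ha to go.
Source Z at 21.0: take all 800 ha — 1800 still needed.
Source P at 25.0: take 1800 of its 2400 — requirement met.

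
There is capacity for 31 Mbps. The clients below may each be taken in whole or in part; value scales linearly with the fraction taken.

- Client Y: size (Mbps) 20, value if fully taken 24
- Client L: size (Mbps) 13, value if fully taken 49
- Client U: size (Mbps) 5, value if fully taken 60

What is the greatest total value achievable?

124.6

Rank by value-to-size ratio: Client U 60/5≈12, Client L 49/13≈3.77, Client Y 24/20≈1.2.
Client U: take in full, 5 Mbps for value 60 ; 26 left.
All 13 Mbps of Client L fit (value 49) ; 13 remain.
13 Mbps left: a 13/20 share of Client Y gives 24×13/20 = 15.6.
Total value = 124.6.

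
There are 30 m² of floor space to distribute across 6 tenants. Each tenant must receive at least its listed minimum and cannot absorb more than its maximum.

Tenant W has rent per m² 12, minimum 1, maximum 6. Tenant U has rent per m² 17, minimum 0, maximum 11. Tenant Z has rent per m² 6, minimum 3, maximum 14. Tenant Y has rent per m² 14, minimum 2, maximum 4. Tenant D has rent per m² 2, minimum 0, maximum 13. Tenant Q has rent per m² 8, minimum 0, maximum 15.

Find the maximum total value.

Meeting every minimum uses 1+0+3+2+0+0 = 6 m², leaving 24.
Highest rent per m² first: Tenant U 17 > Tenant Y 14 > Tenant W 12 > Tenant Q 8 > Tenant Z 6 > Tenant D 2.
Tenant U: +11 to 11 (cap) → 13 left.
Tenant Y takes 2 more to reach its cap of 4 → 11 left.
Tenant W takes 5 more to reach its cap of 6 → 6 left.
Tenant Q: +6 (room for 15) → 6. Pool exhausted.
Total = 12×6 + 17×11 + 6×3 + 14×4 + 8×6 = 381.

381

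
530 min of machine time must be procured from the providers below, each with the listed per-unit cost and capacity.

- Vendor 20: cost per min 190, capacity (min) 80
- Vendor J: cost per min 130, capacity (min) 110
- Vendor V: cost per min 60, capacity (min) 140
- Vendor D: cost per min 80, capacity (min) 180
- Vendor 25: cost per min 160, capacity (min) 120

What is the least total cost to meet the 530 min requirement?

53100

Cheapest first:
Vendor V (60): use full 140 → 390 min to go.
Vendor D at 80: take all 180 min → 210 still needed.
Take 110 from Vendor J at 130 → need 100 more.
Vendor 25 (160): take the remaining 100 → done.
Vendor 20: unused.
Cost = 140×60 + 180×80 + 110×130 + 100×160 = 53100.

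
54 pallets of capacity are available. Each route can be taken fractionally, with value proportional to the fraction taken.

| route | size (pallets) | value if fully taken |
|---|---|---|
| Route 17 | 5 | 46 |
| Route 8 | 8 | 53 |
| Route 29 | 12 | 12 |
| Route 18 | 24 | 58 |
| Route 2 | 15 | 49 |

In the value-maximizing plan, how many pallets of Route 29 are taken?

2

Sort by value density: Route 17 46/5≈9.2, Route 8 53/8≈6.62, Route 2 49/15≈3.27, Route 18 58/24≈2.42, Route 29 12/12≈1.
Take all of Route 17 (5 pallets, value 46) — 49 pallets left.
All 8 pallets of Route 8 fit (value 53) — 41 remain.
Take all of Route 2 (15 pallets, value 49) — 26 pallets left.
All 24 pallets of Route 18 fit (value 58) — 2 remain.
Only 2 pallets remain; take 2/12 of Route 29 for value 12×2/12 = 2.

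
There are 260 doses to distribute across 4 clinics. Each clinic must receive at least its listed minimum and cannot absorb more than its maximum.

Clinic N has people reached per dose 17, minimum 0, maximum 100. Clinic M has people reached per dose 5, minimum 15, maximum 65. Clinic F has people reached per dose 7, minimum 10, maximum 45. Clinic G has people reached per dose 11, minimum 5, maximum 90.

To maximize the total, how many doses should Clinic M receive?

25

Meeting every minimum uses 0+15+10+5 = 30 doses, leaving 230.
Highest people reached per dose first: Clinic N 17 > Clinic G 11 > Clinic F 7 > Clinic M 5.
Clinic N takes 100 more to reach its cap of 100 ; 130 left.
Clinic G: +85 to 90 (cap) ; 45 left.
Clinic F: +35 to 45 (cap) ; 10 left.
Clinic M has room for 50 more but only 10 remain, so it gets 25.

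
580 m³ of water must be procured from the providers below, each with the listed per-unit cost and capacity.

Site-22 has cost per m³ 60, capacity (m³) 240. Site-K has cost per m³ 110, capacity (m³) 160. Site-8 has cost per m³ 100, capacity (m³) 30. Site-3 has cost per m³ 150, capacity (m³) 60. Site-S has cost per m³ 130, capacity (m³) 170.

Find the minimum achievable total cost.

54500

Use providers in increasing cost order.
Site-22 at 60: take all 240 m³ — 340 still needed.
Site-8 (100): use full 30 — 310 m³ to go.
Take 160 from Site-K at 110 — need 150 more.
Take 150 from Site-S at 130 to finish.
Site-3: unused.
Cost = 240×60 + 30×100 + 160×110 + 150×130 = 54500.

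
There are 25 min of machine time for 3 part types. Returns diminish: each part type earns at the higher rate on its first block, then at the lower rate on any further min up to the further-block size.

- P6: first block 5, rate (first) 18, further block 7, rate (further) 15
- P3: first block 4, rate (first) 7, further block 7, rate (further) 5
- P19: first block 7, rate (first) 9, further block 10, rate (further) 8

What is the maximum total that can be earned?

Treat each block as its own option and order by rate: P6/first 18 > P6/second 15 > P19/first 9 > P19/second 8 > P3/first 7 > P3/second 5.
P6 first at 18: fill all 5 → 20 left.
P6/second (15): +7 → 13 left.
P19 first at 9: fill all 7 → 6 left.
P19/second: +6 of 10 at 8; pool empty.
Total = 18×5 + 15×7 + 9×7 + 8×6 = 306.

306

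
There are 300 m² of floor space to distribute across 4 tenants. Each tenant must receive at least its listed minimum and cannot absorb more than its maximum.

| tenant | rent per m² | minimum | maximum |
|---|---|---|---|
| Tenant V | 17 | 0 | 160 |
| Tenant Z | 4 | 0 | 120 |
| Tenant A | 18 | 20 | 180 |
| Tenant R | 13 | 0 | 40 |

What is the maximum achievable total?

Meeting every minimum uses 0+0+20+0 = 20 m², leaving 280.
Order the tenants by rent per m²: Tenant A 18 > Tenant V 17 > Tenant R 13 > Tenant Z 4.
Give Tenant A 160 more to hit its cap of 180 → 120 left.
Tenant V has room for 160 more but only 120 remain, so it gets 120.
Total = 17×120 + 18×180 = 5280.

5280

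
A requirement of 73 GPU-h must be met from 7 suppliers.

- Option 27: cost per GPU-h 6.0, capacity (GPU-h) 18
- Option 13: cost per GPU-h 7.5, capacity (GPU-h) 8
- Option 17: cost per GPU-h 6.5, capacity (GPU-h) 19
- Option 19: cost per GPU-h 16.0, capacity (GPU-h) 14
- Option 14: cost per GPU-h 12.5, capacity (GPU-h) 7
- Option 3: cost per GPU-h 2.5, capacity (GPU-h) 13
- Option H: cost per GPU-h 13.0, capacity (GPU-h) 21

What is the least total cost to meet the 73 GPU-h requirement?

Fill from the cheapest supplier first.
Take 13 from Option 3 at 2.5 → need 60 more.
Option 27 (6.0): use full 18 → 42 GPU-h to go.
Option 17 (6.5): use full 19 → 23 GPU-h to go.
Option 13 (7.5): use full 8 → 15 GPU-h to go.
Take 7 from Option 14 at 12.5 → need 8 more.
Option H (13.0): take the remaining 8 → done.
Option 19: unused.
Cost = 13×2.5 + 18×6.0 + 19×6.5 + 8×7.5 + 7×12.5 + 8×13.0 = 515.5.

515.5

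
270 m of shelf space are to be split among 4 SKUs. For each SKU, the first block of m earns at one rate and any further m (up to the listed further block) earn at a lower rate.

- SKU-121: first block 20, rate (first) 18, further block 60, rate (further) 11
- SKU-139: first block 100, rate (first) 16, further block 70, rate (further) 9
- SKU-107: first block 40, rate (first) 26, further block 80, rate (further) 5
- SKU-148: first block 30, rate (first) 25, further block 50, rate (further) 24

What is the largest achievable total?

Order all 8 blocks by rate: SKU-107/first 26 > SKU-148/first 25 > SKU-148/second 24 > SKU-121/first 18 > SKU-139/first 16 > SKU-121/second 11 > SKU-139/second 9 > SKU-107/second 5.
Fill SKU-107 first block (40 at 26) → 230 left.
Fill SKU-148 first block (30 at 25) → 200 left.
SKU-148/second (24): +50 → 150 left.
SKU-121 first at 18: fill all 20 → 130 left.
SKU-139/first (16): +100 → 30 left.
SKU-121 second at 11: only 30 left, fill 30.
Total = 26×40 + 25×30 + 24×50 + 18×20 + 16×100 + 11×30 = 5280.

5280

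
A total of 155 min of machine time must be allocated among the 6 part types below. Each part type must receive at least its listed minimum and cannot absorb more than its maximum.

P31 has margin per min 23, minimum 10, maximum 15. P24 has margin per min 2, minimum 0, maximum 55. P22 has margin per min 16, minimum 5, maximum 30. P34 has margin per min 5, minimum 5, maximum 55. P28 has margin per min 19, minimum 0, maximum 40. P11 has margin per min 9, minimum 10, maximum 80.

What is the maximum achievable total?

Meeting every minimum uses 10+0+5+5+0+10 = 30 min, leaving 125.
Highest margin per min first: P31 23 > P28 19 > P22 16 > P11 9 > P34 5 > P24 2.
P31 takes 5 more to reach its cap of 15 — 120 left.
P28: +40 to 40 (cap) — 80 left.
P22: +25 to 30 (cap) — 55 left.
Only 55 left; P11 takes them to reach 65.
Total = 23×15 + 16×30 + 5×5 + 19×40 + 9×65 = 2195.

2195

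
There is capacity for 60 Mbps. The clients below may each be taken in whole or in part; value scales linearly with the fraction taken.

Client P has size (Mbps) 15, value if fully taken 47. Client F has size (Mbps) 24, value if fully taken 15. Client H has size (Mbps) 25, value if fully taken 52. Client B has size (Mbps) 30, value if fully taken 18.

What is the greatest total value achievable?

Rank by value-to-size ratio: Client P 47/15≈3.13, Client H 52/25≈2.08, Client F 15/24≈0.625, Client B 18/30≈0.6.
Take all of Client P (15 Mbps, value 47) → 45 Mbps left.
Client H: take in full, 25 Mbps for value 52 → 20 left.
Only 20 Mbps remain; take 20/24 of Client F for value 15×20/24 = 12.5.
Total value = 111.5.

111.5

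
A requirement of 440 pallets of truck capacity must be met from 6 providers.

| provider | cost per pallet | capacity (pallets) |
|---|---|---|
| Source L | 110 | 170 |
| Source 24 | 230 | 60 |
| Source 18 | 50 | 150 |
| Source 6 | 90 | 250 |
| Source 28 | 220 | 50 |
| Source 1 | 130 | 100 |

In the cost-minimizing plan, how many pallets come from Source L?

Cheapest first:
Source 18 (50): use full 150 — 290 pallets to go.
Source 6 (90): use full 250 — 40 pallets to go.
Source L (110): take the remaining 40 — done.
Source 1, Source 28, Source 24: unused.

40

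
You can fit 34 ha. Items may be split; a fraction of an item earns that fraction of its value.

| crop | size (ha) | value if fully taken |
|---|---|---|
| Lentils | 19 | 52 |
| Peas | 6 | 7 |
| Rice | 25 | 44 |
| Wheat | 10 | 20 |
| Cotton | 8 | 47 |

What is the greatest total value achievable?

113

Rank by value-to-size ratio: Cotton 47/8≈5.88, Lentils 52/19≈2.74, Wheat 20/10≈2, Rice 44/25≈1.76, Peas 7/6≈1.17.
Cotton: take in full, 8 ha for value 47 — 26 left.
Lentils: take in full, 19 ha for value 52 — 7 left.
7 ha left: a 7/10 share of Wheat gives 20×7/10 = 14.
Total value = 113.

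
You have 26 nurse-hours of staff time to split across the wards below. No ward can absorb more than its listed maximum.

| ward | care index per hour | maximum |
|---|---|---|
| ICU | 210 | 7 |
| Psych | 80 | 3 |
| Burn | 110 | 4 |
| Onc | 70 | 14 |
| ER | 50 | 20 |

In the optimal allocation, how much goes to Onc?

12

Order the wards by care index per hour: ICU 210 > Burn 110 > Psych 80 > Onc 70 > ER 50.
ICU: +7 to 7 (cap) → 19 left.
Give Burn 4 to hit its cap of 4 → 15 left.
Psych takes 3 to reach its cap of 3 → 12 left.
Only 12 left; Onc takes them to reach 12.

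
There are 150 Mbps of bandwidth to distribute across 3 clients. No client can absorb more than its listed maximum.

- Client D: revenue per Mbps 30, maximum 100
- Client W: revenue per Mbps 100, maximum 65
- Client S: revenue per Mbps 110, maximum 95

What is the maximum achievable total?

Order the clients by revenue per Mbps: Client S 110 > Client W 100 > Client D 30.
Client S: +95 to 95 (cap) → 55 left.
Only 55 left; Client W takes them to reach 55.
Total = 100×55 + 110×95 = 15950.

15950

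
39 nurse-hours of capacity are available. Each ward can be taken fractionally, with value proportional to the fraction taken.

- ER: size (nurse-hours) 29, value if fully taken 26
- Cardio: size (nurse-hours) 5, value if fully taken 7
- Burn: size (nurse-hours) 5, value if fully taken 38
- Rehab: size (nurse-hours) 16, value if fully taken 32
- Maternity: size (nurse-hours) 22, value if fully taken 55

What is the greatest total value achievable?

117

Sort by value density: Burn 38/5≈7.6, Maternity 55/22≈2.5, Rehab 32/16≈2, Cardio 7/5≈1.4, ER 26/29≈0.897.
Burn: take in full, 5 nurse-hours for value 38 → 34 left.
Take all of Maternity (22 nurse-hours, value 55) → 12 nurse-hours left.
Only 12 nurse-hours remain; take 12/16 of Rehab for value 32×12/16 = 24.
Total value = 117.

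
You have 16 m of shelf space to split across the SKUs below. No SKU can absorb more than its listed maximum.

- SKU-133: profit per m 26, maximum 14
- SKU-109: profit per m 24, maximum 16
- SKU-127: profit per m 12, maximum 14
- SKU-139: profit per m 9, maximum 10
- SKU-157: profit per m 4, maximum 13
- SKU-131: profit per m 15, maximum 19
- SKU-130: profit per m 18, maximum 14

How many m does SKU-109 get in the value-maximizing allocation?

Order the SKUs by profit per m: SKU-133 26 > SKU-109 24 > SKU-130 18 > SKU-131 15 > SKU-127 12 > SKU-139 9 > SKU-157 4.
Give SKU-133 14 to hit its cap of 14 ; 2 left.
SKU-109 has room for 16 but only 2 remain, so it gets 2.

2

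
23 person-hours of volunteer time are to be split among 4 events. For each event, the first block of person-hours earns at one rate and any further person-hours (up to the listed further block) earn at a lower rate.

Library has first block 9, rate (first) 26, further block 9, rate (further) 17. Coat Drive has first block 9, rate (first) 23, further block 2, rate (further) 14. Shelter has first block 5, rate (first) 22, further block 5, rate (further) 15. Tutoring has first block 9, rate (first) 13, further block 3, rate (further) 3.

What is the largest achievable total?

Rank every tier by rate: Library/first 26 > Coat Drive/first 23 > Shelter/first 22 > Library/second 17 > Shelter/second 15 > Coat Drive/second 14 > Tutoring/first 13 > Tutoring/second 3.
Library first at 26: fill all 9 → 14 left.
Coat Drive first at 23: fill all 9 → 5 left.
Shelter first at 22: fill all 5 → 0 left.
Total = 26×9 + 23×9 + 22×5 = 551.

551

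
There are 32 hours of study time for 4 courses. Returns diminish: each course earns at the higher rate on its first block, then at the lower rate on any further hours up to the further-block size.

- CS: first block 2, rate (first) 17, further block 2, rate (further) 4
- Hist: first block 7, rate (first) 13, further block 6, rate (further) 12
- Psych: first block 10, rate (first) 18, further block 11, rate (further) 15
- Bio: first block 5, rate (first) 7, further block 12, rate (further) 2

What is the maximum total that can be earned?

494

Order all 8 blocks by rate: Psych/T1 18 > CS/T1 17 > Psych/T2 15 > Hist/T1 13 > Hist/T2 12 > Bio/T1 7 > CS/T2 4 > Bio/T2 2.
Psych/T1 (18): +10 → 22 left.
CS T1 at 17: fill all 2 → 20 left.
Fill Psych T2 block (11 at 15) → 9 left.
Fill Hist T1 block (7 at 13) → 2 left.
Hist/T2: +2 of 6 at 12; pool empty.
Total = 18×10 + 17×2 + 15×11 + 13×7 + 12×2 = 494.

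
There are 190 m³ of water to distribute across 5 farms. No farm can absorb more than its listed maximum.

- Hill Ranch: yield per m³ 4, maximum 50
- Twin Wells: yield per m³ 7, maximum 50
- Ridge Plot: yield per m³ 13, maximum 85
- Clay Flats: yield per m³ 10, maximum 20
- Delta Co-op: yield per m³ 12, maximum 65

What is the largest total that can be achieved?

Highest yield per m³ first: Ridge Plot 13 > Delta Co-op 12 > Clay Flats 10 > Twin Wells 7 > Hill Ranch 4.
Ridge Plot takes 85 to reach its cap of 85 ; 105 left.
Delta Co-op: +65 to 65 (cap) ; 40 left.
Clay Flats takes 20 to reach its cap of 20 ; 20 left.
Twin Wells: +20 (room for 50) → 20. Pool exhausted.
Total = 7×20 + 13×85 + 10×20 + 12×65 = 2225.

2225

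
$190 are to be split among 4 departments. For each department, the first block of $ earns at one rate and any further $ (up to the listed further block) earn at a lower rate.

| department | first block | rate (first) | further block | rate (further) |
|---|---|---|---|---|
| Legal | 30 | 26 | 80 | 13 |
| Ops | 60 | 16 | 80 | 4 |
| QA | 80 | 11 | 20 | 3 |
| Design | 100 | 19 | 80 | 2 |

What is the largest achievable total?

Treat each block as its own option and order by rate: Legal/T1 26 > Design/T1 19 > Ops/T1 16 > Legal/T2 13 > QA/T1 11 > Ops/T2 4 > QA/T2 3 > Design/T2 2.
Legal T1 at 26: fill all 30 — 160 left.
Design T1 at 19: fill all 100 — 60 left.
Ops/T1 (16): +60 — 0 left.
Total = 26×30 + 19×100 + 16×60 = 3640.

3640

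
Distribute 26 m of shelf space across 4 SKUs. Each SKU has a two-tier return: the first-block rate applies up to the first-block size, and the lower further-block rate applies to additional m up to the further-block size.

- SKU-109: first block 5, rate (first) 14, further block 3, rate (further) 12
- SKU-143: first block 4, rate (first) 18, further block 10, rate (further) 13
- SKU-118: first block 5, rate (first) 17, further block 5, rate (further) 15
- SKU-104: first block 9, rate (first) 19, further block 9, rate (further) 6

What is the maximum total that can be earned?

445

Order all 8 blocks by rate: SKU-104/first 19 > SKU-143/first 18 > SKU-118/first 17 > SKU-118/second 15 > SKU-109/first 14 > SKU-143/second 13 > SKU-109/second 12 > SKU-104/second 6.
SKU-104 first at 19: fill all 9 — 17 left.
SKU-143/first (18): +4 — 13 left.
Fill SKU-118 first block (5 at 17) — 8 left.
Fill SKU-118 second block (5 at 15) — 3 left.
3 remain; put them into SKU-109 first at 14.
Total = 19×9 + 18×4 + 17×5 + 15×5 + 14×3 = 445.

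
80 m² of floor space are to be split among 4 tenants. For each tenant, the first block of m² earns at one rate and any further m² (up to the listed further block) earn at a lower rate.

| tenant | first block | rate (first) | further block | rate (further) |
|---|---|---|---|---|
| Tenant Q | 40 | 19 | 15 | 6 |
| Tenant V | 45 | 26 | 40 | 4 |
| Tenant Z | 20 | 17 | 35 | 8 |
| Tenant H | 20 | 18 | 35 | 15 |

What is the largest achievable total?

1835

Order all 8 blocks by rate: Tenant V/T1 26 > Tenant Q/T1 19 > Tenant H/T1 18 > Tenant Z/T1 17 > Tenant H/T2 15 > Tenant Z/T2 8 > Tenant Q/T2 6 > Tenant V/T2 4.
Tenant V T1 at 26: fill all 45 ; 35 left.
Tenant Q T1 at 19: only 35 left, fill 35.
Total = 26×45 + 19×35 = 1835.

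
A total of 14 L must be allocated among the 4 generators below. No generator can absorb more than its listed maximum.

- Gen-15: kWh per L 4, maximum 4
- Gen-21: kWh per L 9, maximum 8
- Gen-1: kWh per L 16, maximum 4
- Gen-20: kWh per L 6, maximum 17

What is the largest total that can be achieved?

Rank by kWh per L: Gen-1 16 > Gen-21 9 > Gen-20 6 > Gen-15 4.
Gen-1: +4 to 4 (cap) ; 10 left.
Gen-21 takes 8 to reach its cap of 8 ; 2 left.
Only 2 left; Gen-20 takes them to reach 2.
Total = 9×8 + 16×4 + 6×2 = 148.

148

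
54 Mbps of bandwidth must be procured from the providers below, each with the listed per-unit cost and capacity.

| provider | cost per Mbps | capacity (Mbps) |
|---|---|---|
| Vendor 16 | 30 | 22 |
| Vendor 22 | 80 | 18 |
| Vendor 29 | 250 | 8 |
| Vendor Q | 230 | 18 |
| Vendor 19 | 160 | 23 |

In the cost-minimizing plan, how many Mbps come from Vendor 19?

Use providers in increasing cost order.
Take 22 from Vendor 16 at 30 → need 32 more.
Vendor 22 (80): use full 18 → 14 Mbps to go.
Vendor 19 at 160: take 14 of its 23 → requirement met.
Vendor Q, Vendor 29: unused.

14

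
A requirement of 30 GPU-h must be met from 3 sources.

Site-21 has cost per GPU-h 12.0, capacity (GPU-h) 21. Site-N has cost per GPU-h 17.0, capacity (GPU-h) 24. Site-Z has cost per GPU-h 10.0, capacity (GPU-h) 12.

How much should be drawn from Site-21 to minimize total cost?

18

Fill from the cheapest source first.
Take 12 from Site-Z at 10.0 ; need 18 more.
Take 18 from Site-21 at 12.0 to finish.
Site-N: unused.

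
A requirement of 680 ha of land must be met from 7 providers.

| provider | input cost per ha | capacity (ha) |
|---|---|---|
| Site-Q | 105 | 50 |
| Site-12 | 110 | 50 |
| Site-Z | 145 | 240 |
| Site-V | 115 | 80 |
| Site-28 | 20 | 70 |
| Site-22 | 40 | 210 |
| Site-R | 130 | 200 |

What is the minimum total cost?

58650

Fill from the cheapest provider first.
Take 70 from Site-28 at 20 — need 610 more.
Site-22 (40): use full 210 — 400 ha to go.
Take 50 from Site-Q at 105 — need 350 more.
Site-12 at 110: take all 50 ha — 300 still needed.
Site-V at 115: take all 80 ha — 220 still needed.
Site-R at 130: take all 200 ha — 20 still needed.
Site-Z at 145: take 20 of its 240 — requirement met.
Cost = 70×20 + 210×40 + 50×105 + 50×110 + 80×115 + 200×130 + 20×145 = 58650.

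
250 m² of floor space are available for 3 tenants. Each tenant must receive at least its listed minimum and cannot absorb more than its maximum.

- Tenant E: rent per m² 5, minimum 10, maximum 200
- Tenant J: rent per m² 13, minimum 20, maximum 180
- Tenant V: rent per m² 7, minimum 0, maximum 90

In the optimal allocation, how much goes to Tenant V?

60

Meeting every minimum uses 10+20+0 = 30 m², leaving 220.
Highest rent per m² first: Tenant J 13 > Tenant V 7 > Tenant E 5.
Tenant J: +160 to 180 (cap) — 60 left.
Tenant V: +60 (room for 90) → 60. Pool exhausted.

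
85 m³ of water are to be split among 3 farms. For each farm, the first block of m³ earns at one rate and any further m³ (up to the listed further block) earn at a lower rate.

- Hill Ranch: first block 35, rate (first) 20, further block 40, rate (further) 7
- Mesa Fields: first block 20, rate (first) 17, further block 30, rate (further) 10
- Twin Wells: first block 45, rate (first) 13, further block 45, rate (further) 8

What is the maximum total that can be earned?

Rank every tier by rate: Hill Ranch/first 20 > Mesa Fields/first 17 > Twin Wells/first 13 > Mesa Fields/second 10 > Twin Wells/second 8 > Hill Ranch/second 7.
Fill Hill Ranch first block (35 at 20) — 50 left.
Mesa Fields first at 17: fill all 20 — 30 left.
Twin Wells first at 13: only 30 left, fill 30.
Total = 20×35 + 17×20 + 13×30 = 1430.

1430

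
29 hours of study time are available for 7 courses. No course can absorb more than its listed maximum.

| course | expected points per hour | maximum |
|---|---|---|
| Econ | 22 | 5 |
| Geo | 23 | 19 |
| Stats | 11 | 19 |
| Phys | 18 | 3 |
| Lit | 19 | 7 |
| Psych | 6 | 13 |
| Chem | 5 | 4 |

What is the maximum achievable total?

642

Order the courses by expected points per hour: Geo 23 > Econ 22 > Lit 19 > Phys 18 > Stats 11 > Psych 6 > Chem 5.
Geo takes 19 to reach its cap of 19 ; 10 left.
Econ: +5 to 5 (cap) ; 5 left.
Lit has room for 7 but only 5 remain, so it gets 5.
Total = 22×5 + 23×19 + 19×5 = 642.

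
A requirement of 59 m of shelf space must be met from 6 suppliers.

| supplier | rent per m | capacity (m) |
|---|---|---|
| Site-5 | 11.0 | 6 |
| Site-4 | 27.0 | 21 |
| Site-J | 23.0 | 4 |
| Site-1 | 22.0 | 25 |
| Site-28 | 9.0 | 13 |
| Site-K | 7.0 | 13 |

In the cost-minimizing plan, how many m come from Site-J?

Fill from the cheapest supplier first.
Take 13 from Site-K at 7.0 ; need 46 more.
Site-28 at 9.0: take all 13 m ; 33 still needed.
Site-5 (11.0): use full 6 ; 27 m to go.
Site-1 (22.0): use full 25 ; 2 m to go.
Site-J at 23.0: take 2 of its 4 ; requirement met.
Site-4: unused.

2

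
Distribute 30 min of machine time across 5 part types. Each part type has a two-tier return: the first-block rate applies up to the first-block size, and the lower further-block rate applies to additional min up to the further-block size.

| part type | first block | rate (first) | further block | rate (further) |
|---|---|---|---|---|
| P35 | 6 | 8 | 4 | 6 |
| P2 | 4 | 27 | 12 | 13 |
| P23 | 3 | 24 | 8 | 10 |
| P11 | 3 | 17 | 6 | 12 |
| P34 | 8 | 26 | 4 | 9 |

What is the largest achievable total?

Order all 10 blocks by rate: P2/first 27 > P34/first 26 > P23/first 24 > P11/first 17 > P2/second 13 > P11/second 12 > P23/second 10 > P34/second 9 > P35/first 8 > P35/second 6.
P2 first at 27: fill all 4 ; 26 left.
Fill P34 first block (8 at 26) ; 18 left.
Fill P23 first block (3 at 24) ; 15 left.
P11 first at 17: fill all 3 ; 12 left.
P2 second at 13: fill all 12 ; 0 left.
Total = 27×4 + 26×8 + 24×3 + 17×3 + 13×12 = 595.

595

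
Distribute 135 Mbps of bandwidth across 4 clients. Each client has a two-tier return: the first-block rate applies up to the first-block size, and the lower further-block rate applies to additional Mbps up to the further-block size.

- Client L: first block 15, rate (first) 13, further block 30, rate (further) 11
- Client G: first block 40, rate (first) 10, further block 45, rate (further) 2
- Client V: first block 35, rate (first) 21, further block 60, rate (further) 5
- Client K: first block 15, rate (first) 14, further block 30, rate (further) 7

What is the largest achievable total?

1870

Order all 8 blocks by rate: Client V/first 21 > Client K/first 14 > Client L/first 13 > Client L/second 11 > Client G/first 10 > Client K/second 7 > Client V/second 5 > Client G/second 2.
Client V/first (21): +35 ; 100 left.
Client K first at 14: fill all 15 ; 85 left.
Fill Client L first block (15 at 13) ; 70 left.
Client L second at 11: fill all 30 ; 40 left.
Client G first at 10: fill all 40 ; 0 left.
Total = 21×35 + 14×15 + 13×15 + 11×30 + 10×40 = 1870.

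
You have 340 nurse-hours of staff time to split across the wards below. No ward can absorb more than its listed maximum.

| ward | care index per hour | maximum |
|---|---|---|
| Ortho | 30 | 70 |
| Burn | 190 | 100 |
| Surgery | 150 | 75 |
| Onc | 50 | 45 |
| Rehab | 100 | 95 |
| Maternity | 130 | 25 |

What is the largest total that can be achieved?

Order the wards by care index per hour: Burn 190 > Surgery 150 > Maternity 130 > Rehab 100 > Onc 50 > Ortho 30.
Burn: +100 to 100 (cap) → 240 left.
Surgery takes 75 to reach its cap of 75 → 165 left.
Give Maternity 25 to hit its cap of 25 → 140 left.
Give Rehab 95 to hit its cap of 95 → 45 left.
Give Onc 45 to hit its cap of 45 → 0 left.
Total = 190×100 + 150×75 + 50×45 + 100×95 + 130×25 = 45250.

45250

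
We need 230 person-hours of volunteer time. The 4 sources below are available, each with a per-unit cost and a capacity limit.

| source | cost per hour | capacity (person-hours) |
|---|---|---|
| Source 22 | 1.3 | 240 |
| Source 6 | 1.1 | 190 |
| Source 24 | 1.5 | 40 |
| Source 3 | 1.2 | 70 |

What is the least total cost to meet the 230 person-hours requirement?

257

Cheapest first:
Take 190 from Source 6 at 1.1 → need 40 more.
Take 40 from Source 3 at 1.2 to finish.
Source 22, Source 24: unused.
Cost = 190×1.1 + 40×1.2 = 257.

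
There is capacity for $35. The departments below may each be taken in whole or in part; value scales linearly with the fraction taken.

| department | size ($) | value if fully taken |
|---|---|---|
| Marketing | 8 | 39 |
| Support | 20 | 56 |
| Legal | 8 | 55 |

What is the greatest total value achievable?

Sort by value density: Legal 55/8≈6.88, Marketing 39/8≈4.88, Support 56/20≈2.8.
Take all of Legal (8 $, value 55) ; 27 $ left.
All 8 $ of Marketing fit (value 39) ; 19 remain.
Fill the last 19 $ with part of Support: 19/20 of it earns 53.2.
Total value = 147.2.

147.2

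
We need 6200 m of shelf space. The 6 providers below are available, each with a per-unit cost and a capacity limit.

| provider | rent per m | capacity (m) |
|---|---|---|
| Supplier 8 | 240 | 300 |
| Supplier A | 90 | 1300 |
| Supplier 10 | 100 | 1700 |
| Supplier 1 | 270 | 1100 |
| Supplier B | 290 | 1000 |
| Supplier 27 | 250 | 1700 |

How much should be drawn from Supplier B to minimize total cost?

Cheapest first:
Supplier A (90): use full 1300 — 4900 m to go.
Supplier 10 at 100: take all 1700 m — 3200 still needed.
Supplier 8 (240): use full 300 — 2900 m to go.
Supplier 27 at 250: take all 1700 m — 1200 still needed.
Supplier 1 at 270: take all 1100 m — 100 still needed.
Supplier B at 290: take 100 of its 1000 — requirement met.

100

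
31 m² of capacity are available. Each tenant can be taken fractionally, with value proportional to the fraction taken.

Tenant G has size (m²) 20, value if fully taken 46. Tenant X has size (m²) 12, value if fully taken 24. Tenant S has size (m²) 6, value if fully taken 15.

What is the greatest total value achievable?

Best value per unit of size first: Tenant S 15/6≈2.5, Tenant G 46/20≈2.3, Tenant X 24/12≈2.
All 6 m² of Tenant S fit (value 15) — 25 remain.
All 20 m² of Tenant G fit (value 46) — 5 remain.
Only 5 m² remain; take 5/12 of Tenant X for value 24×5/12 = 10.
Total value = 71.

71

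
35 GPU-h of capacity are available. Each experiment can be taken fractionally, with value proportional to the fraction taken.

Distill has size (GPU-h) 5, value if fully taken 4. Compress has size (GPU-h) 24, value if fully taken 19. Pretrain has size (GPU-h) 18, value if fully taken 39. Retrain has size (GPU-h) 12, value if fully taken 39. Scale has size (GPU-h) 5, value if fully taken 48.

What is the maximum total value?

126

Sort by value density: Scale 48/5≈9.6, Retrain 39/12≈3.25, Pretrain 39/18≈2.17, Distill 4/5≈0.8, Compress 19/24≈0.792.
Scale: take in full, 5 GPU-h for value 48 → 30 left.
All 12 GPU-h of Retrain fit (value 39) → 18 remain.
Take all of Pretrain (18 GPU-h, value 39) → 0 GPU-h left.
Total value = 126.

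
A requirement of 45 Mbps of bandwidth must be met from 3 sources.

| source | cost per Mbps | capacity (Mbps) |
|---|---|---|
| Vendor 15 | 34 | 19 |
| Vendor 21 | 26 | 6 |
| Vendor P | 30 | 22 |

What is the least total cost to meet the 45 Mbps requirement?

Use sources in increasing cost order.
Vendor 21 (26): use full 6 ; 39 Mbps to go.
Vendor P at 30: take all 22 Mbps ; 17 still needed.
Take 17 from Vendor 15 at 34 to finish.
Cost = 6×26 + 22×30 + 17×34 = 1394.

1394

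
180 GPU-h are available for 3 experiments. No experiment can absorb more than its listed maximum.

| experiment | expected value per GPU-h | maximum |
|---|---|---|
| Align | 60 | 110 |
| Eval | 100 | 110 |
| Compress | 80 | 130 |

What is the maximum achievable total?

16600

Rank by expected value per GPU-h: Eval 100 > Compress 80 > Align 60.
Eval: +110 to 110 (cap) — 70 left.
Only 70 left; Compress takes them to reach 70.
Total = 100×110 + 80×70 = 16600.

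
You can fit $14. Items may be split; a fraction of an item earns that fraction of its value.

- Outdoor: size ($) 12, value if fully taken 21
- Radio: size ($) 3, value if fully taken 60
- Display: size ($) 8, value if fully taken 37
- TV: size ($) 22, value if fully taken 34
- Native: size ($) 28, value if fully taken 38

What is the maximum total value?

Best value per unit of size first: Radio 60/3≈20, Display 37/8≈4.62, Outdoor 21/12≈1.75, TV 34/22≈1.55, Native 38/28≈1.36.
Take all of Radio (3 $, value 60) — 11 $ left.
All 8 $ of Display fit (value 37) — 3 remain.
Only 3 $ remain; take 3/12 of Outdoor for value 21×3/12 = 5.25.
Total value = 102.25.

102.25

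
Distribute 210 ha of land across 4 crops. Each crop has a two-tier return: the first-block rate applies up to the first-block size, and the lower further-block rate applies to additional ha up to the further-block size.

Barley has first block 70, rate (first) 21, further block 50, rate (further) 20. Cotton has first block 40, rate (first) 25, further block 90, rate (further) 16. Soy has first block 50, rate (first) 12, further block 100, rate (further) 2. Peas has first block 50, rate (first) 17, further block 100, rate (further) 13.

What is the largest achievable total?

Order all 8 blocks by rate: Cotton/T1 25 > Barley/T1 21 > Barley/T2 20 > Peas/T1 17 > Cotton/T2 16 > Peas/T2 13 > Soy/T1 12 > Soy/T2 2.
Cotton T1 at 25: fill all 40 → 170 left.
Barley/T1 (21): +70 → 100 left.
Barley/T2 (20): +50 → 50 left.
Peas/T1 (17): +50 → 0 left.
Total = 25×40 + 21×70 + 20×50 + 17×50 = 4320.

4320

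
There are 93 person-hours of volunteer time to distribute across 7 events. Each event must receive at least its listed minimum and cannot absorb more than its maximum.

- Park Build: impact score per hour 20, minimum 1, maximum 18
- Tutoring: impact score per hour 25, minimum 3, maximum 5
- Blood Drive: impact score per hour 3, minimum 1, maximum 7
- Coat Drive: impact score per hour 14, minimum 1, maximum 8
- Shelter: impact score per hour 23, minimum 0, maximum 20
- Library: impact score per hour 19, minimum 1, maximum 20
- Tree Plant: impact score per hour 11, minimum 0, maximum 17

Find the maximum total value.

1639

Meeting every minimum uses 1+3+1+1+0+1+0 = 7 person-hours, leaving 86.
Highest impact score per hour first: Tutoring 25 > Shelter 23 > Park Build 20 > Library 19 > Coat Drive 14 > Tree Plant 11 > Blood Drive 3.
Give Tutoring 2 more to hit its cap of 5 ; 84 left.
Shelter takes 20 more to reach its cap of 20 ; 64 left.
Park Build: +17 to 18 (cap) ; 47 left.
Library takes 19 more to reach its cap of 20 ; 28 left.
Coat Drive takes 7 more to reach its cap of 8 ; 21 left.
Give Tree Plant 17 more to hit its cap of 17 ; 4 left.
Blood Drive has room for 6 more but only 4 remain, so it gets 5.
Total = 20×18 + 25×5 + 3×5 + 14×8 + 23×20 + 19×20 + 11×17 = 1639.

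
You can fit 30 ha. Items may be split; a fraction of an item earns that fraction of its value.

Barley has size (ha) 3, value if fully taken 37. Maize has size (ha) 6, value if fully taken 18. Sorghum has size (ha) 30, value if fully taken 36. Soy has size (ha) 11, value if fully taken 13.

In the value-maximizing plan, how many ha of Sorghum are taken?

21

Sort by value density: Barley 37/3≈12.3, Maize 18/6≈3, Sorghum 36/30≈1.2, Soy 13/11≈1.18.
Barley: take in full, 3 ha for value 37 ; 27 left.
Take all of Maize (6 ha, value 18) ; 21 ha left.
Fill the last 21 ha with part of Sorghum: 21/30 of it earns 25.2.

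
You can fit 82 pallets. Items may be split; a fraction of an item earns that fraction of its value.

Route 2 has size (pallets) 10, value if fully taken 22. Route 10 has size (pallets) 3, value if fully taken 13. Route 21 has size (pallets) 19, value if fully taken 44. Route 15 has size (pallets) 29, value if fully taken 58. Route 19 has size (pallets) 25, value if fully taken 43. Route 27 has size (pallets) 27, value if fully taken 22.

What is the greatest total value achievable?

173.12

Sort by value density: Route 10 13/3≈4.33, Route 21 44/19≈2.32, Route 2 22/10≈2.2, Route 15 58/29≈2, Route 19 43/25≈1.72, Route 27 22/27≈0.815.
Route 10: take in full, 3 pallets for value 13 ; 79 left.
Route 21: take in full, 19 pallets for value 44 ; 60 left.
All 10 pallets of Route 2 fit (value 22) ; 50 remain.
All 29 pallets of Route 15 fit (value 58) ; 21 remain.
Fill the last 21 pallets with part of Route 19: 21/25 of it earns 36.12.
Total value = 173.12.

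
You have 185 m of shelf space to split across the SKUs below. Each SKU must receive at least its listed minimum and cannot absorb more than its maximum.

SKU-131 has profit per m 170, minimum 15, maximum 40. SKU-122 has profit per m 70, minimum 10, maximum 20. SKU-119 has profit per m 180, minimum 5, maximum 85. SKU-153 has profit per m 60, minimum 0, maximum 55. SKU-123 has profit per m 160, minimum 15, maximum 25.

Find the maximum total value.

28400

Meeting every minimum uses 15+10+5+0+15 = 45 m, leaving 140.
Rank by profit per m: SKU-119 180 > SKU-131 170 > SKU-123 160 > SKU-122 70 > SKU-153 60.
SKU-119 takes 80 more to reach its cap of 85 ; 60 left.
SKU-131: +25 to 40 (cap) ; 35 left.
Give SKU-123 10 more to hit its cap of 25 ; 25 left.
Give SKU-122 10 more to hit its cap of 20 ; 15 left.
Only 15 left; SKU-153 takes them to reach 15.
Total = 170×40 + 70×20 + 180×85 + 60×15 + 160×25 = 28400.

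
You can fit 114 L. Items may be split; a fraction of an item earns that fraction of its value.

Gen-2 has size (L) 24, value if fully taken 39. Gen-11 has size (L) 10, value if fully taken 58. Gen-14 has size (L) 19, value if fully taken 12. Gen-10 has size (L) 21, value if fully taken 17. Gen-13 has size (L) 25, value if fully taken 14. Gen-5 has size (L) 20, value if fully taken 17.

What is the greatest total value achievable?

Sort by value density: Gen-11 58/10≈5.8, Gen-2 39/24≈1.62, Gen-5 17/20≈0.85, Gen-10 17/21≈0.81, Gen-14 12/19≈0.632, Gen-13 14/25≈0.56.
All 10 L of Gen-11 fit (value 58) ; 104 remain.
Gen-2: take in full, 24 L for value 39 ; 80 left.
Take all of Gen-5 (20 L, value 17) ; 60 L left.
Gen-10: take in full, 21 L for value 17 ; 39 left.
Take all of Gen-14 (19 L, value 12) ; 20 L left.
Only 20 L remain; take 20/25 of Gen-13 for value 14×20/25 = 11.2.
Total value = 154.2.

154.2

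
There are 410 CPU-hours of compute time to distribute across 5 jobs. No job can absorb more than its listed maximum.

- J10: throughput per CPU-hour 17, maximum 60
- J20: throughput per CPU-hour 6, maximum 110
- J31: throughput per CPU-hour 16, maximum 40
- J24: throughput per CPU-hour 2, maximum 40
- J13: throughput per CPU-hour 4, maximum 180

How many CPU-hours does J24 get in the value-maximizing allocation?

Order the jobs by throughput per CPU-hour: J10 17 > J31 16 > J20 6 > J13 4 > J24 2.
J10 takes 60 to reach its cap of 60 — 350 left.
J31: +40 to 40 (cap) — 310 left.
J20: +110 to 110 (cap) — 200 left.
J13 takes 180 to reach its cap of 180 — 20 left.
J24: +20 (room for 40) → 20. Pool exhausted.

20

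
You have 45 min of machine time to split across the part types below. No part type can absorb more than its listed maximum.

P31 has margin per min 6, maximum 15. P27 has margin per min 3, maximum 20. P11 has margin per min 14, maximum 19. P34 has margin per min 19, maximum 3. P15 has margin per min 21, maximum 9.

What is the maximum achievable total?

Order the part types by margin per min: P15 21 > P34 19 > P11 14 > P31 6 > P27 3.
Give P15 9 to hit its cap of 9 — 36 left.
P34: +3 to 3 (cap) — 33 left.
P11: +19 to 19 (cap) — 14 left.
P31: +14 (room for 15) → 14. Pool exhausted.
Total = 6×14 + 14×19 + 19×3 + 21×9 = 596.

596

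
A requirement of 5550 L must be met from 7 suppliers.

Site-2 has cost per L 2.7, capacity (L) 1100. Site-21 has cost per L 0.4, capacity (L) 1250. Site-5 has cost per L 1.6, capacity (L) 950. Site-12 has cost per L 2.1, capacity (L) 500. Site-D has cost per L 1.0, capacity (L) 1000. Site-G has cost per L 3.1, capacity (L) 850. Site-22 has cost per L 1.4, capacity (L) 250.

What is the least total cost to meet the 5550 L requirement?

Use suppliers in increasing cost order.
Site-21 at 0.4: take all 1250 L → 4300 still needed.
Take 1000 from Site-D at 1.0 → need 3300 more.
Site-22 (1.4): use full 250 → 3050 L to go.
Site-5 at 1.6: take all 950 L → 2100 still needed.
Take 500 from Site-12 at 2.1 → need 1600 more.
Site-2 (2.7): use full 1100 → 500 L to go.
Take 500 from Site-G at 3.1 to finish.
Cost = 1250×0.4 + 1000×1.0 + 250×1.4 + 950×1.6 + 500×2.1 + 1100×2.7 + 500×3.1 = 8940.

8940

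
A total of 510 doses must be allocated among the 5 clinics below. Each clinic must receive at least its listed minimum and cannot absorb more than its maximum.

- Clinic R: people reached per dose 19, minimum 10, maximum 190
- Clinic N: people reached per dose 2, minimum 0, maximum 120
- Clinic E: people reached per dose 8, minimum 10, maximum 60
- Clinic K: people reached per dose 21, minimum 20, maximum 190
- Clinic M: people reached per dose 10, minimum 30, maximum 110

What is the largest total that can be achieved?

8860

Meeting every minimum uses 10+0+10+20+30 = 70 doses, leaving 440.
Rank by people reached per dose: Clinic K 21 > Clinic R 19 > Clinic M 10 > Clinic E 8 > Clinic N 2.
Clinic K takes 170 more to reach its cap of 190 — 270 left.
Clinic R: +180 to 190 (cap) — 90 left.
Clinic M takes 80 more to reach its cap of 110 — 10 left.
Only 10 left; Clinic E takes them to reach 20.
Total = 19×190 + 8×20 + 21×190 + 10×110 = 8860.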